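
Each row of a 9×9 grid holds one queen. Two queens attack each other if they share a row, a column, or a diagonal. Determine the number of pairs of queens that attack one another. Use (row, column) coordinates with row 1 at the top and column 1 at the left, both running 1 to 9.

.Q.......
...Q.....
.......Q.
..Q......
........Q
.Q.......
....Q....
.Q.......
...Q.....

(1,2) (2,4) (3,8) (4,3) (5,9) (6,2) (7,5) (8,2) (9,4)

4

Same column: (1,2)–(6,2) (column 2); (1,2)–(8,2) (column 2); (2,4)–(9,4) (column 4); (6,2)–(8,2) (column 2).
Total attacking pairs: 4.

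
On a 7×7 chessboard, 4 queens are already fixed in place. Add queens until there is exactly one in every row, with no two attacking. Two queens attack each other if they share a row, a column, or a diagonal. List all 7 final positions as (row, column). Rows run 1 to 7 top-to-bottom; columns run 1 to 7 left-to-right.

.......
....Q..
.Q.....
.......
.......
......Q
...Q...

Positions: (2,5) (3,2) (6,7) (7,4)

Row 1: attacked by (2,5)→{4,5,6}; (3,2)→{2,4}; (6,7)→{2,7}; (7,4)→{4}. Safe: 1, 3. Place at column 1.
Row 4: attacked by (1,1)→{1,4}; (2,5)→{3,5,7}; (3,2)→{1,2,3}; (6,7)→{5,7}; (7,4)→{1,4,7}. Safe: 6. Place at column 6.
Row 5: attacked by (1,1)→{1,5}; (2,5)→{2,5}; (3,2)→{2,4}; (4,6)→{5,6,7}; (6,7)→{6,7}; (7,4)→{2,4,6}. Safe: 3. Place at column 3.
Columns [1, 5, 2, 6, 3, 7, 4], r−c [0, -3, 1, -2, 2, -1, 3], r+c [2, 7, 5, 10, 8, 13, 11] are all distinct, so no two queens attack.

(1,1) (2,5) (3,2) (4,6) (5,3) (6,7) (7,4)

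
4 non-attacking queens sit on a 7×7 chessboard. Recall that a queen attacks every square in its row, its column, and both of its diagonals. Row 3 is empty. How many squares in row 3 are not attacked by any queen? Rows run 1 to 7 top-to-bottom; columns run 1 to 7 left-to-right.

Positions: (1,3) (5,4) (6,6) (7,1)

(1,3) attacks row 3 at column 3 and diagonals 1, 5.
(5,4) attacks row 3 at column 4 and diagonals 2, 6.
(6,6) attacks row 3 at column 6 and diagonals 3.
(7,1) attacks row 3 at column 1 and diagonals 5.
Attacked columns: {1, 2, 3, 4, 5, 6}. Safe: {7}.

1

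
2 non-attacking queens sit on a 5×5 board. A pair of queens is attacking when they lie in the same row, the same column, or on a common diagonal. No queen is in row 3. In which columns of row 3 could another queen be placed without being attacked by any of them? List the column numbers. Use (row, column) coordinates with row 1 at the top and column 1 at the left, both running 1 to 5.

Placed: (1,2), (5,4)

columns 1, 3, 5

(1,2) attacks row 3 at column 2 and diagonals 4.
(5,4) attacks row 3 at column 4 and diagonals 2.
Attacked columns: {2, 4}. Safe: {1, 3, 5}.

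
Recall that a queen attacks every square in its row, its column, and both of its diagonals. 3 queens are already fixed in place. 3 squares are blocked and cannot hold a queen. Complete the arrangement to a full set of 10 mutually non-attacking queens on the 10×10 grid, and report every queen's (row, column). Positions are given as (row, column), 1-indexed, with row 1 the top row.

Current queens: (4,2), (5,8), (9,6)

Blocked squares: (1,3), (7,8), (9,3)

(1,10) (2,7) (3,5) (4,2) (5,8) (6,1) (7,3) (8,9) (9,6) (10,4)

Row 1: attacked by (4,2)→{2,5}; (5,8)→{4,8}; (9,6)→{6}. Blocked: 3. Safe: 1, 7, 9, 10. Place at column 10.
Row 2: attacked by (1,10)→{9,10}; (4,2)→{2,4}; (5,8)→{5,8}; (9,6)→{6}. Safe: 1, 3, 7. Place at column 7.
Row 3: attacked by (1,10)→{8,10}; (2,7)→{6,7,8}; (4,2)→{1,2,3}; (5,8)→{6,8,10}; (9,6)→{6}. Safe: 4, 5, 9. Place at column 5.
Row 6: attacked by (1,10)→{5,10}; (2,7)→{3,7}; (3,5)→{2,5,8}; (4,2)→{2,4}; (5,8)→{7,8,9}; (9,6)→{3,6,9}. Safe: 1. Place at column 1.
Row 7: attacked by (1,10)→{4,10}; (2,7)→{2,7}; (3,5)→{1,5,9}; (4,2)→{2,5}; (5,8)→{6,8,10}; (6,1)→{1,2}; (9,6)→{4,6,8}. Blocked: 8. Safe: 3. Place at column 3.
Row 8: attacked by (1,10)→{3,10}; (2,7)→{1,7}; (3,5)→{5,10}; (4,2)→{2,6}; (5,8)→{5,8}; (6,1)→{1,3}; (7,3)→{2,3,4}; (9,6)→{5,6,7}. Safe: 9. Place at column 9.
Row 10: attacked by (1,10)→{1,10}; (2,7)→{7}; (3,5)→{5}; (4,2)→{2,8}; (5,8)→{3,8}; (6,1)→{1,5}; (7,3)→{3,6}; (8,9)→{7,9}; (9,6)→{5,6,7}. Safe: 4. Place at column 4.
Columns [10, 7, 5, 2, 8, 1, 3, 9, 6, 4], r−c [-9, -5, -2, 2, -3, 5, 4, -1, 3, 6], r+c [11, 9, 8, 6, 13, 7, 10, 17, 15, 14] are all distinct, so no two queens attack.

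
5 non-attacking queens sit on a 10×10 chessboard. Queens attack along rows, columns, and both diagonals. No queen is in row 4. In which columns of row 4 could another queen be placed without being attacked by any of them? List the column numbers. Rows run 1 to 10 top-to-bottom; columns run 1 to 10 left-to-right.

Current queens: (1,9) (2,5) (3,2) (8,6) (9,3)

(1,9) attacks row 4 at column 9 and diagonals 6.
(2,5) attacks row 4 at column 5 and diagonals 3, 7.
(3,2) attacks row 4 at column 2 and diagonals 1, 3.
(8,6) attacks row 4 at column 6 and diagonals 2, 10.
(9,3) attacks row 4 at column 3 and diagonals 8.
Attacked columns: {1, 2, 3, 5, 6, 7, 8, 9, 10}. Safe: {4}.

columns 4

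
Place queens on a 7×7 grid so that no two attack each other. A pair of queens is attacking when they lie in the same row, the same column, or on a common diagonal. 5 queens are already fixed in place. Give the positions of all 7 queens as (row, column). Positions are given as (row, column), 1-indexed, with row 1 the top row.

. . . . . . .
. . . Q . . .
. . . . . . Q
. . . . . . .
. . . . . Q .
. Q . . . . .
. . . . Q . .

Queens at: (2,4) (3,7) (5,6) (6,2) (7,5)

Row 1: attacked by (2,4)→{3,4,5}; (3,7)→{5,7}; (5,6)→{2,6}; (6,2)→{2,7}; (7,5)→{5}. Safe: 1. Place at column 1.
Row 4: attacked by (1,1)→{1,4}; (2,4)→{2,4,6}; (3,7)→{6,7}; (5,6)→{5,6,7}; (6,2)→{2,4}; (7,5)→{2,5}. Safe: 3. Place at column 3.
Columns [1, 4, 7, 3, 6, 2, 5], r−c [0, -2, -4, 1, -1, 4, 2], r+c [2, 6, 10, 7, 11, 8, 12] are all distinct, so no two queens attack.

(1,1) (2,4) (3,7) (4,3) (5,6) (6,2) (7,5)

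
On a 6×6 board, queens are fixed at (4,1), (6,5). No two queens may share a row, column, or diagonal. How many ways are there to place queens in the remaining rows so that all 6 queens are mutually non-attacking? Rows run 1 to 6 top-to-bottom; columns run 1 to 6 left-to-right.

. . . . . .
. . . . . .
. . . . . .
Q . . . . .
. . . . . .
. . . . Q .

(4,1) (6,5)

1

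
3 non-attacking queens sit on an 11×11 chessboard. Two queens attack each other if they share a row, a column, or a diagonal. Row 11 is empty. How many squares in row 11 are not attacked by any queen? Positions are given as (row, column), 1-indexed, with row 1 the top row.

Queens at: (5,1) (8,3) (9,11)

5

(5,1) attacks row 11 at column 1 and diagonals 7.
(8,3) attacks row 11 at column 3 and diagonals 6.
(9,11) attacks row 11 at column 11 and diagonals 9.
Attacked columns: {1, 3, 6, 7, 9, 11}. Safe: {2, 4, 5, 8, 10}.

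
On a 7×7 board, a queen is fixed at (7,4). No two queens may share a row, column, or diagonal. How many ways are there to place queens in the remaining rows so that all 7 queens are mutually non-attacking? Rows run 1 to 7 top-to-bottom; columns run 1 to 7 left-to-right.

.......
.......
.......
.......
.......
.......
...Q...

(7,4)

Branch on row 1: col 1 → 1; col 2 → 1; col 3 → 1; col 5 → 1; col 6 → 1; col 7 → 1.
Sum: 1 + 1 + 1 + 1 + 1 + 1 = 6.

6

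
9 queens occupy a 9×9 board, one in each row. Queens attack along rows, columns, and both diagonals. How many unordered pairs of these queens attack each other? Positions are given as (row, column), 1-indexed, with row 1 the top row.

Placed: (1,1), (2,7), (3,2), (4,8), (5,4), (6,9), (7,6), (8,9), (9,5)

5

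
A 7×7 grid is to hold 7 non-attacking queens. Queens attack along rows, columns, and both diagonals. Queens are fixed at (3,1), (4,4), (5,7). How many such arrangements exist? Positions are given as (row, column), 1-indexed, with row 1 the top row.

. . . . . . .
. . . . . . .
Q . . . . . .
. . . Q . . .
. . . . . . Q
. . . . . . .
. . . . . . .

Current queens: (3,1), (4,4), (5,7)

Branch on row 1: col 2 → 1; col 5 → 0; col 6 → 1.
Sum: 1 + 0 + 1 = 2.

2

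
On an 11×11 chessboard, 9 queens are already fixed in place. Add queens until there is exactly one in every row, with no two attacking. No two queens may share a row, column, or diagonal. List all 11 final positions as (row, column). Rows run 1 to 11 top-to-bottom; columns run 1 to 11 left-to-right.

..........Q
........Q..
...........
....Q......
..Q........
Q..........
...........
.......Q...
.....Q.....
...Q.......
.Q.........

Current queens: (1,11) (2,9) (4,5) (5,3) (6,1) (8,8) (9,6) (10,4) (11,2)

(1,11) (2,9) (3,7) (4,5) (5,3) (6,1) (7,10) (8,8) (9,6) (10,4) (11,2)

Row 3: attacked by (1,11)→{9,11}; (2,9)→{8,9,10}; (4,5)→{4,5,6}; (5,3)→{1,3,5}; (6,1)→{1,4}; (8,8)→{3,8}; (9,6)→{6}; (10,4)→{4,11}; (11,2)→{2,10}. Safe: 7. Place at column 7.
Row 7: attacked by (1,11)→{5,11}; (2,9)→{4,9}; (3,7)→{3,7,11}; (4,5)→{2,5,8}; (5,3)→{1,3,5}; (6,1)→{1,2}; (8,8)→{7,8,9}; (9,6)→{4,6,8}; (10,4)→{1,4,7}; (11,2)→{2,6}. Safe: 10. Place at column 10.
Columns [11, 9, 7, 5, 3, 1, 10, 8, 6, 4, 2], r−c [-10, -7, -4, -1, 2, 5, -3, 0, 3, 6, 9], r+c [12, 11, 10, 9, 8, 7, 17, 16, 15, 14, 13] are all distinct, so no two queens attack.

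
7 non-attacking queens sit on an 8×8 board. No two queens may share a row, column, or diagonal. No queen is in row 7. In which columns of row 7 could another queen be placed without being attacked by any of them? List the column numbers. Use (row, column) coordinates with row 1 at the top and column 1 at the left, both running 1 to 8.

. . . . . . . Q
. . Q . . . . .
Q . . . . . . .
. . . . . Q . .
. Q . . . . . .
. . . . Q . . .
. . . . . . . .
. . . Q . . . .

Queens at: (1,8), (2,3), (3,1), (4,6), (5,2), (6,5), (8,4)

columns 7

(1,8) attacks row 7 at column 8 and diagonals 2.
(2,3) attacks row 7 at column 3 and diagonals 8.
(3,1) attacks row 7 at column 1 and diagonals 5.
(4,6) attacks row 7 at column 6 and diagonals 3.
(5,2) attacks row 7 at column 2 and diagonals 4.
(6,5) attacks row 7 at column 5 and diagonals 4, 6.
(8,4) attacks row 7 at column 4 and diagonals 3, 5.
Attacked columns: {1, 2, 3, 4, 5, 6, 8}. Safe: {7}.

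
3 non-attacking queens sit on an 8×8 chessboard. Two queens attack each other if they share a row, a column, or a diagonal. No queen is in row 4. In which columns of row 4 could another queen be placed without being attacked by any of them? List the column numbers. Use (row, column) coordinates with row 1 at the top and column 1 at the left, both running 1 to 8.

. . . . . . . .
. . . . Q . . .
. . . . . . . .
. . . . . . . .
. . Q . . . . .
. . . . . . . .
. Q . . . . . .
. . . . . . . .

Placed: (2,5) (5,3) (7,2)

columns 1, 6, 8

(2,5) attacks row 4 at column 5 and diagonals 3, 7.
(5,3) attacks row 4 at column 3 and diagonals 2, 4.
(7,2) attacks row 4 at column 2 and diagonals 5.
Attacked columns: {2, 3, 4, 5, 7}. Safe: {1, 6, 8}.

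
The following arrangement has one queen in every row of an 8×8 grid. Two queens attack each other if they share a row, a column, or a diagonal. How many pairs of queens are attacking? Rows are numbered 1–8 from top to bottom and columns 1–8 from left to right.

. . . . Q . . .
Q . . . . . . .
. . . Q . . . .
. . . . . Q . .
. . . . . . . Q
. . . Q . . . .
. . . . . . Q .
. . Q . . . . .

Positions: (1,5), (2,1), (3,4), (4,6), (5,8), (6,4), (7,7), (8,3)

Same column: (3,4)–(6,4) (column 4).
Same diagonal: (4,6)–(6,4) (|4−6| = |6−4| = 2).
Total attacking pairs: 2.

2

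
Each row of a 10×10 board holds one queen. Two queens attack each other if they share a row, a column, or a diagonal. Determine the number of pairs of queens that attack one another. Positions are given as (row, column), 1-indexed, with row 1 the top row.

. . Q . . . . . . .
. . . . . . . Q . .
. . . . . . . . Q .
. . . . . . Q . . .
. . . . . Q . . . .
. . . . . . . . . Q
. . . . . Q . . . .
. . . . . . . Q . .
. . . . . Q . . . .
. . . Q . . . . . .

7

Same column: (2,8)–(8,8) (column 8); (5,6)–(7,6) (column 6); (5,6)–(9,6) (column 6); (7,6)–(9,6) (column 6).
Same diagonal: (2,8)–(3,9) (|2−3| = |8−9| = 1); (4,7)–(5,6) (|4−5| = |7−6| = 1); (6,10)–(8,8) (|6−8| = |10−8| = 2).
Total attacking pairs: 7.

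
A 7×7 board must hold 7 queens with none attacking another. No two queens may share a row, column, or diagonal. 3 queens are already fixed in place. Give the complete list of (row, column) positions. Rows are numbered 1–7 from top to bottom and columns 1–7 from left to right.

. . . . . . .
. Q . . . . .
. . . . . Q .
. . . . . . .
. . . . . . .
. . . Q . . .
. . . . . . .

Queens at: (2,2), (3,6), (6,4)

Row 1: attacked by (2,2)→{1,2,3}; (3,6)→{4,6}; (6,4)→{4}. Safe: 5, 7. Place at column 5.
Row 4: attacked by (1,5)→{2,5}; (2,2)→{2,4}; (3,6)→{5,6,7}; (6,4)→{2,4,6}. Safe: 1, 3. Place at column 3.
Row 5: attacked by (1,5)→{1,5}; (2,2)→{2,5}; (3,6)→{4,6}; (4,3)→{2,3,4}; (6,4)→{3,4,5}. Safe: 7. Place at column 7.
Row 7: attacked by (1,5)→{5}; (2,2)→{2,7}; (3,6)→{2,6}; (4,3)→{3,6}; (5,7)→{5,7}; (6,4)→{3,4,5}. Safe: 1. Place at column 1.
Columns [5, 2, 6, 3, 7, 4, 1], r−c [-4, 0, -3, 1, -2, 2, 6], r+c [6, 4, 9, 7, 12, 10, 8] are all distinct, so no two queens attack.

(1,5) (2,2) (3,6) (4,3) (5,7) (6,4) (7,1)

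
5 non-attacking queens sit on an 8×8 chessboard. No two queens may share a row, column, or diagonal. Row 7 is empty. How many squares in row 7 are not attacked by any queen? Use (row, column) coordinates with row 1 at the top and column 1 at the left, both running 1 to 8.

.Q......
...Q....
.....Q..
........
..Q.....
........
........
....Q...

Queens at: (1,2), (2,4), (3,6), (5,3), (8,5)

(1,2) attacks row 7 at column 2 and diagonals 8.
(2,4) attacks row 7 at column 4.
(3,6) attacks row 7 at column 6 and diagonals 2.
(5,3) attacks row 7 at column 3 and diagonals 1, 5.
(8,5) attacks row 7 at column 5 and diagonals 4, 6.
Attacked columns: {1, 2, 3, 4, 5, 6, 8}. Safe: {7}.

1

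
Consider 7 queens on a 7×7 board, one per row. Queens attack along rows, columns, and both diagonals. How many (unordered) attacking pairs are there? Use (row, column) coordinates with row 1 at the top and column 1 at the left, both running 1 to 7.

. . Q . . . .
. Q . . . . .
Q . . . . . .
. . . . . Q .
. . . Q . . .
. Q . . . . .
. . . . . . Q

6

Same column: (2,2)–(6,2) (column 2).
Same diagonal: (1,3)–(2,2) (|1−2| = |3−2| = 1); (1,3)–(3,1) (|1−3| = |3−1| = 2); (1,3)–(4,6) (|1−4| = |3−6| = 3); (2,2)–(3,1) (|2−3| = |2−1| = 1); (2,2)–(7,7) (|2−7| = |2−7| = 5).
Total attacking pairs: 6.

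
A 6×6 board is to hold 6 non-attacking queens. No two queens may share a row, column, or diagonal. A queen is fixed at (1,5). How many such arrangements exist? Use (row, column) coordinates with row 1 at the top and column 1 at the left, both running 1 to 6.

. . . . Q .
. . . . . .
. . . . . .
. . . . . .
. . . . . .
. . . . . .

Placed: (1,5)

1

Branch on row 2: col 1 → 0; col 2 → 0; col 3 → 1.
Sum: 0 + 0 + 1 = 1.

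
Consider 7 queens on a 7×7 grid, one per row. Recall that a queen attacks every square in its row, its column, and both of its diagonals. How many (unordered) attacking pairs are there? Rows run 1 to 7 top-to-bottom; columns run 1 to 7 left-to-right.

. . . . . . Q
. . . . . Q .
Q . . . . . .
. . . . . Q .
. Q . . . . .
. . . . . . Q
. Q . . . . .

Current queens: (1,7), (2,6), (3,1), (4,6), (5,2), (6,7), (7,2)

4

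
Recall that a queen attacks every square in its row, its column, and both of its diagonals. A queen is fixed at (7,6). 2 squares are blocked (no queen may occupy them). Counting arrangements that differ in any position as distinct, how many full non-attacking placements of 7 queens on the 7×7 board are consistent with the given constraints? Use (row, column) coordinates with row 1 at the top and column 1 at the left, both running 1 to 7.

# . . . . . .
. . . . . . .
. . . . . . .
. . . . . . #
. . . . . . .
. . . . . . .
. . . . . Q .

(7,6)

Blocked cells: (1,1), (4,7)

5

Branch on row 1: col 2 → 3; col 3 → 1; col 4 → 1; col 5 → 0; col 7 → 0.
Sum: 3 + 1 + 1 + 0 + 0 = 5.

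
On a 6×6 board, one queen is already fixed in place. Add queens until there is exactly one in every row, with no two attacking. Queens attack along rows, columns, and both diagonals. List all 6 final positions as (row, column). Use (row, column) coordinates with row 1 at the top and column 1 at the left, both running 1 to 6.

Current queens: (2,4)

Row 1: attacked by (2,4)→{3,4,5}. Safe: 1, 2, 6. Place at column 2.
Row 3: attacked by (1,2)→{2,4}; (2,4)→{3,4,5}. Safe: 1, 6. Place at column 6.
Row 4: attacked by (1,2)→{2,5}; (2,4)→{2,4,6}; (3,6)→{5,6}. Safe: 1, 3. Place at column 1.
Row 5: attacked by (1,2)→{2,6}; (2,4)→{1,4}; (3,6)→{4,6}; (4,1)→{1,2}. Safe: 3, 5. Place at column 3.
Row 6: attacked by (1,2)→{2}; (2,4)→{4}; (3,6)→{3,6}; (4,1)→{1,3}; (5,3)→{2,3,4}. Safe: 5. Place at column 5.
Columns [2, 4, 6, 1, 3, 5], r−c [-1, -2, -3, 3, 2, 1], r+c [3, 6, 9, 5, 8, 11] are all distinct, so no two queens attack.

(1,2) (2,4) (3,6) (4,1) (5,3) (6,5)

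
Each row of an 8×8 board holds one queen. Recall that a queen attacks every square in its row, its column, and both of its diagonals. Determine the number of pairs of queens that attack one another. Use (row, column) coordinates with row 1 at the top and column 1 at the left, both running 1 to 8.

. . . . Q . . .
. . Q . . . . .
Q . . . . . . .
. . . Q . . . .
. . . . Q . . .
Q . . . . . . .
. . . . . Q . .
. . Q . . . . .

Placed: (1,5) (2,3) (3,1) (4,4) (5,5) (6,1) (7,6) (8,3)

5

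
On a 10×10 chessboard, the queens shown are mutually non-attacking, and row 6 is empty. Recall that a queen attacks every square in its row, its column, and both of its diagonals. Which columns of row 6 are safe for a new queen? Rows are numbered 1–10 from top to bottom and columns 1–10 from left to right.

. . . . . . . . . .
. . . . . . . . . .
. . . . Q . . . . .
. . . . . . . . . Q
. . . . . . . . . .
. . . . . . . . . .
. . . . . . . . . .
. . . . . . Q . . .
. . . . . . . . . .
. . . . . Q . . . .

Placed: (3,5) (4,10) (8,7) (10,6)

columns 1, 3, 4

(3,5) attacks row 6 at column 5 and diagonals 2, 8.
(4,10) attacks row 6 at column 10 and diagonals 8.
(8,7) attacks row 6 at column 7 and diagonals 5, 9.
(10,6) attacks row 6 at column 6 and diagonals 2, 10.
Attacked columns: {2, 5, 6, 7, 8, 9, 10}. Safe: {1, 3, 4}.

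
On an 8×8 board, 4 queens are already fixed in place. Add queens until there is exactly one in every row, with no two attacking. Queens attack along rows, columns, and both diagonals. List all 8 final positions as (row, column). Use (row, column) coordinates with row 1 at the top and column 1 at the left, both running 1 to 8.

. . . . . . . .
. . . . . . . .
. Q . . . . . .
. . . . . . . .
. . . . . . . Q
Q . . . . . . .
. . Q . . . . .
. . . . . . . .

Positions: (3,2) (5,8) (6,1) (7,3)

(1,7) (2,4) (3,2) (4,5) (5,8) (6,1) (7,3) (8,6)

Row 1: attacked by (3,2)→{2,4}; (5,8)→{4,8}; (6,1)→{1,6}; (7,3)→{3}. Safe: 5, 7. Place at column 7.
Row 2: attacked by (1,7)→{6,7,8}; (3,2)→{1,2,3}; (5,8)→{5,8}; (6,1)→{1,5}; (7,3)→{3,8}. Safe: 4. Place at column 4.
Row 4: attacked by (1,7)→{4,7}; (2,4)→{2,4,6}; (3,2)→{1,2,3}; (5,8)→{7,8}; (6,1)→{1,3}; (7,3)→{3,6}. Safe: 5. Place at column 5.
Row 8: attacked by (1,7)→{7}; (2,4)→{4}; (3,2)→{2,7}; (4,5)→{1,5}; (5,8)→{5,8}; (6,1)→{1,3}; (7,3)→{2,3,4}. Safe: 6. Place at column 6.
Columns [7, 4, 2, 5, 8, 1, 3, 6], r−c [-6, -2, 1, -1, -3, 5, 4, 2], r+c [8, 6, 5, 9, 13, 7, 10, 14] are all distinct, so no two queens attack.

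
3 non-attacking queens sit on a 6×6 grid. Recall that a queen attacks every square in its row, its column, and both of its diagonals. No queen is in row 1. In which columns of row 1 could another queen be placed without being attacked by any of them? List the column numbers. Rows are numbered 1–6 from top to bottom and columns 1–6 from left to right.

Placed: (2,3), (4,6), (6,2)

(2,3) attacks row 1 at column 3 and diagonals 2, 4.
(4,6) attacks row 1 at column 6 and diagonals 3.
(6,2) attacks row 1 at column 2.
Attacked columns: {2, 3, 4, 6}. Safe: {1, 5}.

columns 1, 5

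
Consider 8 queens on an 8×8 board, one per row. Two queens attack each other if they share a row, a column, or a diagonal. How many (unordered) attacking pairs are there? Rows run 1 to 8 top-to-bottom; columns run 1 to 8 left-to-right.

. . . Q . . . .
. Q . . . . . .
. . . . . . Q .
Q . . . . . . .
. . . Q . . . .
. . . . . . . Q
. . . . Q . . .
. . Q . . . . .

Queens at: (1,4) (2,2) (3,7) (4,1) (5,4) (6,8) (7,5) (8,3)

2

Same column: (1,4)–(5,4) (column 4).
Same diagonal: (1,4)–(4,1) (|1−4| = |4−1| = 3).
Total attacking pairs: 2.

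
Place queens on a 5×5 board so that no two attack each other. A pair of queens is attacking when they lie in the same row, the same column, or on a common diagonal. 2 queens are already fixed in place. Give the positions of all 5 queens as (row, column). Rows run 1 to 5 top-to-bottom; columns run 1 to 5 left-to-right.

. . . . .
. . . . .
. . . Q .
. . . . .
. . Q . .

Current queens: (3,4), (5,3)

(1,5) (2,2) (3,4) (4,1) (5,3)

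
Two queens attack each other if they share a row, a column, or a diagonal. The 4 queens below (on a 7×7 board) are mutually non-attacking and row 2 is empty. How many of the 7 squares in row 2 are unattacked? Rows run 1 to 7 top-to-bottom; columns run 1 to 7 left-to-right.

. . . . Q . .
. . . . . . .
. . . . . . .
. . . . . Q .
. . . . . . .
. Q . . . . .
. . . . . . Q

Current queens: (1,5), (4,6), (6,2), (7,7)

2

(1,5) attacks row 2 at column 5 and diagonals 4, 6.
(4,6) attacks row 2 at column 6 and diagonals 4.
(6,2) attacks row 2 at column 2 and diagonals 6.
(7,7) attacks row 2 at column 7 and diagonals 2.
Attacked columns: {2, 4, 5, 6, 7}. Safe: {1, 3}.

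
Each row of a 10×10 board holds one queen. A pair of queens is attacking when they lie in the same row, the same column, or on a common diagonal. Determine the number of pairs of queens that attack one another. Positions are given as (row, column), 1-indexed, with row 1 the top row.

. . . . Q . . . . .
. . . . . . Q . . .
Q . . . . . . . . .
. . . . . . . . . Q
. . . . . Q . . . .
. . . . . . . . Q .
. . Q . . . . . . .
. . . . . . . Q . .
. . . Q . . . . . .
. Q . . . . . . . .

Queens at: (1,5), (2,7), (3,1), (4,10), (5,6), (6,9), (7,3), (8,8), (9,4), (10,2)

All columns are distinct and no two queens satisfy |Δrow| = |Δcol|, so no pair attacks.

0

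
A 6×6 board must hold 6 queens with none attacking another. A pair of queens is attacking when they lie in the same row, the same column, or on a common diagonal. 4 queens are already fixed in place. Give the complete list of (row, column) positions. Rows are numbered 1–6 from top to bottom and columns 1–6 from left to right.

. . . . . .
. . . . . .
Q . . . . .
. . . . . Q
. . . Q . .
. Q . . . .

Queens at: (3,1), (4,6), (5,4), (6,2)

(1,5) (2,3) (3,1) (4,6) (5,4) (6,2)

Row 1: attacked by (3,1)→{1,3}; (4,6)→{3,6}; (5,4)→{4}; (6,2)→{2}. Safe: 5. Place at column 5.
Row 2: attacked by (1,5)→{4,5,6}; (3,1)→{1,2}; (4,6)→{4,6}; (5,4)→{1,4}; (6,2)→{2,6}. Safe: 3. Place at column 3.
Columns [5, 3, 1, 6, 4, 2], r−c [-4, -1, 2, -2, 1, 4], r+c [6, 5, 4, 10, 9, 8] are all distinct, so no two queens attack.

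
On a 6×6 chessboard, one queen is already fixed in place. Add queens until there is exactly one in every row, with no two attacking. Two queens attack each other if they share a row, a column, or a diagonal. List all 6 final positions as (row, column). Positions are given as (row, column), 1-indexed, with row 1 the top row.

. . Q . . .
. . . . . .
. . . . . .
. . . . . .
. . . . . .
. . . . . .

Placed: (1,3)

(1,3) (2,6) (3,2) (4,5) (5,1) (6,4)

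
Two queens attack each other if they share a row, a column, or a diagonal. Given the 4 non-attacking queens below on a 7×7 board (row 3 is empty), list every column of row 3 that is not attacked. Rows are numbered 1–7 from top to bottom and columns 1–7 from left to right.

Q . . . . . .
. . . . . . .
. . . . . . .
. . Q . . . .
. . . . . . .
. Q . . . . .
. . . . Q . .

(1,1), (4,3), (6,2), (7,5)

columns 6, 7

(1,1) attacks row 3 at column 1 and diagonals 3.
(4,3) attacks row 3 at column 3 and diagonals 2, 4.
(6,2) attacks row 3 at column 2 and diagonals 5.
(7,5) attacks row 3 at column 5 and diagonals 1.
Attacked columns: {1, 2, 3, 4, 5}. Safe: {6, 7}.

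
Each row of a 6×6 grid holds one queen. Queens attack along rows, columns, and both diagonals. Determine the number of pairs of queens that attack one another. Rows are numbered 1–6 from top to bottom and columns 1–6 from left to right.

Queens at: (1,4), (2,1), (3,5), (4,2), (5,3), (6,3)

3

Same column: (5,3)–(6,3) (column 3).
Same diagonal: (3,5)–(5,3) (|3−5| = |5−3| = 2); (4,2)–(5,3) (|4−5| = |2−3| = 1).
Total attacking pairs: 3.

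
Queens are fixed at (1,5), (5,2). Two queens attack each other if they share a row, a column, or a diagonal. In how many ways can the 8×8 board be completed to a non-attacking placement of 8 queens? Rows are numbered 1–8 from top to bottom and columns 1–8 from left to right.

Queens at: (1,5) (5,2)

3

Branch on row 2: col 1 → 1; col 3 → 1; col 7 → 1; col 8 → 0.
Sum: 1 + 1 + 1 + 0 = 3.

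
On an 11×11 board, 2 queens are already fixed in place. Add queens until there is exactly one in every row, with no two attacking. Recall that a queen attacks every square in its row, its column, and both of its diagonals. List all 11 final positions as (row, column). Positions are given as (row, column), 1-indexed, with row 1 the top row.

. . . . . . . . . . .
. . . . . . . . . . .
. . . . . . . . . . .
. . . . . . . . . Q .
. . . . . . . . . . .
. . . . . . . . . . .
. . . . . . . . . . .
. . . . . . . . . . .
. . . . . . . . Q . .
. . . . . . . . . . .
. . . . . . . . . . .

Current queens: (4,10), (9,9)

(1,8) (2,4) (3,7) (4,10) (5,2) (6,5) (7,1) (8,11) (9,9) (10,3) (11,6)

Row 1: attacked by (4,10)→{7,10}; (9,9)→{1,9}. Safe: 2, 3, 4, 5, 6, 8, 11. Place at column 8.
Row 2: attacked by (1,8)→{7,8,9}; (4,10)→{8,10}; (9,9)→{2,9}. Safe: 1, 3, 4, 5, 6, 11. Place at column 4.
Row 3: attacked by (1,8)→{6,8,10}; (2,4)→{3,4,5}; (4,10)→{9,10,11}; (9,9)→{3,9}. Safe: 1, 2, 7. Place at column 7.
Row 5: attacked by (1,8)→{4,8}; (2,4)→{1,4,7}; (3,7)→{5,7,9}; (4,10)→{9,10,11}; (9,9)→{5,9}. Safe: 2, 3, 6. Place at column 2.
Row 6: attacked by (1,8)→{3,8}; (2,4)→{4,8}; (3,7)→{4,7,10}; (4,10)→{8,10}; (5,2)→{1,2,3}; (9,9)→{6,9}. Safe: 5, 11. Place at column 5.
Row 7: attacked by (1,8)→{2,8}; (2,4)→{4,9}; (3,7)→{3,7,11}; (4,10)→{7,10}; (5,2)→{2,4}; (6,5)→{4,5,6}; (9,9)→{7,9,11}. Safe: 1. Place at column 1.
Row 8: attacked by (1,8)→{1,8}; (2,4)→{4,10}; (3,7)→{2,7}; (4,10)→{6,10}; (5,2)→{2,5}; (6,5)→{3,5,7}; (7,1)→{1,2}; (9,9)→{8,9,10}. Safe: 11. Place at column 11.
Row 10: attacked by (1,8)→{8}; (2,4)→{4}; (3,7)→{7}; (4,10)→{4,10}; (5,2)→{2,7}; (6,5)→{1,5,9}; (7,1)→{1,4}; (8,11)→{9,11}; (9,9)→{8,9,10}. Safe: 3, 6. Place at column 3.
Row 11: attacked by (1,8)→{8}; (2,4)→{4}; (3,7)→{7}; (4,10)→{3,10}; (5,2)→{2,8}; (6,5)→{5,10}; (7,1)→{1,5}; (8,11)→{8,11}; (9,9)→{7,9,11}; (10,3)→{2,3,4}. Safe: 6. Place at column 6.
Columns [8, 4, 7, 10, 2, 5, 1, 11, 9, 3, 6], r−c [-7, -2, -4, -6, 3, 1, 6, -3, 0, 7, 5], r+c [9, 6, 10, 14, 7, 11, 8, 19, 18, 13, 17] are all distinct, so no two queens attack.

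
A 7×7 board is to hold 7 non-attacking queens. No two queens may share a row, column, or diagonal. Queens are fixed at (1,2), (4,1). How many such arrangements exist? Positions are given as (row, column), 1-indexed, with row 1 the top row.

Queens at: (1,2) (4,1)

Branch on row 2: col 4 → 1; col 5 → 1; col 6 → 0; col 7 → 0.
Sum: 1 + 1 + 0 + 0 = 2.

2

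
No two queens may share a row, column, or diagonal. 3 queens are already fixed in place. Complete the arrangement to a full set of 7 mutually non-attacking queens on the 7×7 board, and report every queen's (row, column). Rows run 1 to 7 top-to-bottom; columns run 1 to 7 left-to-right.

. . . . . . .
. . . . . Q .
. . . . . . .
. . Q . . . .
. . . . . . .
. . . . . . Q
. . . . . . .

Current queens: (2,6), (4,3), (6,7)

Row 1: attacked by (2,6)→{5,6,7}; (4,3)→{3,6}; (6,7)→{2,7}. Safe: 1, 4. Place at column 4.
Row 3: attacked by (1,4)→{2,4,6}; (2,6)→{5,6,7}; (4,3)→{2,3,4}; (6,7)→{4,7}. Safe: 1. Place at column 1.
Row 5: attacked by (1,4)→{4}; (2,6)→{3,6}; (3,1)→{1,3}; (4,3)→{2,3,4}; (6,7)→{6,7}. Safe: 5. Place at column 5.
Row 7: attacked by (1,4)→{4}; (2,6)→{1,6}; (3,1)→{1,5}; (4,3)→{3,6}; (5,5)→{3,5,7}; (6,7)→{6,7}. Safe: 2. Place at column 2.
Columns [4, 6, 1, 3, 5, 7, 2], r−c [-3, -4, 2, 1, 0, -1, 5], r+c [5, 8, 4, 7, 10, 13, 9] are all distinct, so no two queens attack.

(1,4) (2,6) (3,1) (4,3) (5,5) (6,7) (7,2)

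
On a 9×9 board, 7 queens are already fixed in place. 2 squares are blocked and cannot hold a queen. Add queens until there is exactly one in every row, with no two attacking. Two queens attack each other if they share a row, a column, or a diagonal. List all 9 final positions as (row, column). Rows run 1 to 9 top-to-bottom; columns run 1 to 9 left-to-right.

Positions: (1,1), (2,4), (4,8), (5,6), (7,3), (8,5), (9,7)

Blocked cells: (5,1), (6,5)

(1,1) (2,4) (3,2) (4,8) (5,6) (6,9) (7,3) (8,5) (9,7)

Row 3: attacked by (1,1)→{1,3}; (2,4)→{3,4,5}; (4,8)→{7,8,9}; (5,6)→{4,6,8}; (7,3)→{3,7}; (8,5)→{5}; (9,7)→{1,7}. Safe: 2. Place at column 2.
Row 6: attacked by (1,1)→{1,6}; (2,4)→{4,8}; (3,2)→{2,5}; (4,8)→{6,8}; (5,6)→{5,6,7}; (7,3)→{2,3,4}; (8,5)→{3,5,7}; (9,7)→{4,7}. Blocked: 5. Safe: 9. Place at column 9.
Columns [1, 4, 2, 8, 6, 9, 3, 5, 7], r−c [0, -2, 1, -4, -1, -3, 4, 3, 2], r+c [2, 6, 5, 12, 11, 15, 10, 13, 16] are all distinct, so no two queens attack.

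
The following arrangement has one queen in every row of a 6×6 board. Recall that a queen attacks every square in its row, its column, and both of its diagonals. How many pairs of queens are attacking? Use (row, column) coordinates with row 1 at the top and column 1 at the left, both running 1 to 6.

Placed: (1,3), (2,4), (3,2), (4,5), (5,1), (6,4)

3

Same column: (2,4)–(6,4) (column 4).
Same diagonal: (1,3)–(2,4) (|1−2| = |3−4| = 1); (2,4)–(5,1) (|2−5| = |4−1| = 3).
Total attacking pairs: 3.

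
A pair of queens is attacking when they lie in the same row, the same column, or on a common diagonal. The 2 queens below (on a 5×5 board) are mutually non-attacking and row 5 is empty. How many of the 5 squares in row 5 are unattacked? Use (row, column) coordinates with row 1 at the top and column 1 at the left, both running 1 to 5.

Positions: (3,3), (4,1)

(3,3) attacks row 5 at column 3 and diagonals 1, 5.
(4,1) attacks row 5 at column 1 and diagonals 2.
Attacked columns: {1, 2, 3, 5}. Safe: {4}.

1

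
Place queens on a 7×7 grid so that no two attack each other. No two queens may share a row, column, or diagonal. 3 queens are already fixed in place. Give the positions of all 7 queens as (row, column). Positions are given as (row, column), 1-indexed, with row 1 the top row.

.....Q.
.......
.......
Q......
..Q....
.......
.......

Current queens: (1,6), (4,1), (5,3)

Row 2: attacked by (1,6)→{5,6,7}; (4,1)→{1,3}; (5,3)→{3,6}. Safe: 2, 4. Place at column 4.
Row 3: attacked by (1,6)→{4,6}; (2,4)→{3,4,5}; (4,1)→{1,2}; (5,3)→{1,3,5}. Safe: 7. Place at column 7.
Row 6: attacked by (1,6)→{1,6}; (2,4)→{4}; (3,7)→{4,7}; (4,1)→{1,3}; (5,3)→{2,3,4}. Safe: 5. Place at column 5.
Row 7: attacked by (1,6)→{6}; (2,4)→{4}; (3,7)→{3,7}; (4,1)→{1,4}; (5,3)→{1,3,5}; (6,5)→{4,5,6}. Safe: 2. Place at column 2.
Columns [6, 4, 7, 1, 3, 5, 2], r−c [-5, -2, -4, 3, 2, 1, 5], r+c [7, 6, 10, 5, 8, 11, 9] are all distinct, so no two queens attack.

(1,6) (2,4) (3,7) (4,1) (5,3) (6,5) (7,2)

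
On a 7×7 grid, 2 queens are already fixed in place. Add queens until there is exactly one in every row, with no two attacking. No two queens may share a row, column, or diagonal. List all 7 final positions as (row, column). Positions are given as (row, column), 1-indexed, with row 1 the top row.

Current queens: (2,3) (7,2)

Row 1: attacked by (2,3)→{2,3,4}; (7,2)→{2}. Safe: 1, 5, 6, 7. Place at column 6.
Row 3: attacked by (1,6)→{4,6}; (2,3)→{2,3,4}; (7,2)→{2,6}. Safe: 1, 5, 7. Place at column 5.
Row 4: attacked by (1,6)→{3,6}; (2,3)→{1,3,5}; (3,5)→{4,5,6}; (7,2)→{2,5}. Safe: 7. Place at column 7.
Row 5: attacked by (1,6)→{2,6}; (2,3)→{3,6}; (3,5)→{3,5,7}; (4,7)→{6,7}; (7,2)→{2,4}. Safe: 1. Place at column 1.
Row 6: attacked by (1,6)→{1,6}; (2,3)→{3,7}; (3,5)→{2,5}; (4,7)→{5,7}; (5,1)→{1,2}; (7,2)→{1,2,3}. Safe: 4. Place at column 4.
Columns [6, 3, 5, 7, 1, 4, 2], r−c [-5, -1, -2, -3, 4, 2, 5], r+c [7, 5, 8, 11, 6, 10, 9] are all distinct, so no two queens attack.

(1,6) (2,3) (3,5) (4,7) (5,1) (6,4) (7,2)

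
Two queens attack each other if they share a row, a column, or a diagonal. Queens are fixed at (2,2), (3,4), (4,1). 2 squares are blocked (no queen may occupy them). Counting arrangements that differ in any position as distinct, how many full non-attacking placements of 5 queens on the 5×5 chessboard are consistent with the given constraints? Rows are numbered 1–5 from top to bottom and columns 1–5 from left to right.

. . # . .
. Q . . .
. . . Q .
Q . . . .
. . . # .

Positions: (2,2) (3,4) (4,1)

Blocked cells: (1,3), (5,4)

Branch on row 1: col 5 → 1.
Sum: 1 = 1.

1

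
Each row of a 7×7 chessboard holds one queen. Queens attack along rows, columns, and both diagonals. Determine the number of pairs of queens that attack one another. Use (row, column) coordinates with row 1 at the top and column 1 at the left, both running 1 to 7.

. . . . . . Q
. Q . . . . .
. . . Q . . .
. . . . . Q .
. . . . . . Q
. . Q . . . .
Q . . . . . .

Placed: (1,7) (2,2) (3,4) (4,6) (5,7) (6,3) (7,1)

3

Same column: (1,7)–(5,7) (column 7).
Same diagonal: (1,7)–(7,1) (|1−7| = |7−1| = 6); (4,6)–(5,7) (|4−5| = |6−7| = 1).
Total attacking pairs: 3.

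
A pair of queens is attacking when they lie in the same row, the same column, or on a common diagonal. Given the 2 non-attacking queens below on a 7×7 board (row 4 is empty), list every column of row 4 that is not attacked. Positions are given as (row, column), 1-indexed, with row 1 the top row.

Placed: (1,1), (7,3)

columns 2, 5, 7

(1,1) attacks row 4 at column 1 and diagonals 4.
(7,3) attacks row 4 at column 3 and diagonals 6.
Attacked columns: {1, 3, 4, 6}. Safe: {2, 5, 7}.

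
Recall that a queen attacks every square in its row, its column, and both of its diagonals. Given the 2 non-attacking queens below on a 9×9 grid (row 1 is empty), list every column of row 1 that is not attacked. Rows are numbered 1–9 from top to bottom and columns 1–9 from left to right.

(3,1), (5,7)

(3,1) attacks row 1 at column 1 and diagonals 3.
(5,7) attacks row 1 at column 7 and diagonals 3.
Attacked columns: {1, 3, 7}. Safe: {2, 4, 5, 6, 8, 9}.

columns 2, 4, 5, 6, 8, 9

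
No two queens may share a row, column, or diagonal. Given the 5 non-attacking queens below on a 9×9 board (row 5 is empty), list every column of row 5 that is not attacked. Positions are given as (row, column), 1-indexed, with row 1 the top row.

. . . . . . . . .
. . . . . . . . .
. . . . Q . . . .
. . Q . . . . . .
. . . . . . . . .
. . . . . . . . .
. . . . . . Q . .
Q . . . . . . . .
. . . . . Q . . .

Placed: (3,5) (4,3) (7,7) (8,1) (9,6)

(3,5) attacks row 5 at column 5 and diagonals 3, 7.
(4,3) attacks row 5 at column 3 and diagonals 2, 4.
(7,7) attacks row 5 at column 7 and diagonals 5, 9.
(8,1) attacks row 5 at column 1 and diagonals 4.
(9,6) attacks row 5 at column 6 and diagonals 2.
Attacked columns: {1, 2, 3, 4, 5, 6, 7, 9}. Safe: {8}.

columns 8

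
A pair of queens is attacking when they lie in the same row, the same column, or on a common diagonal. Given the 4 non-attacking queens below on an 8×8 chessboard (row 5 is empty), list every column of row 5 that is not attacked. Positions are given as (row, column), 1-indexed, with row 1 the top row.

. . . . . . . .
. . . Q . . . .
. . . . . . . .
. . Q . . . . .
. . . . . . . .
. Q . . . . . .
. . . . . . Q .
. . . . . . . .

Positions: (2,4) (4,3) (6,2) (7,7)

columns 6, 8

(2,4) attacks row 5 at column 4 and diagonals 1, 7.
(4,3) attacks row 5 at column 3 and diagonals 2, 4.
(6,2) attacks row 5 at column 2 and diagonals 1, 3.
(7,7) attacks row 5 at column 7 and diagonals 5.
Attacked columns: {1, 2, 3, 4, 5, 7}. Safe: {6, 8}.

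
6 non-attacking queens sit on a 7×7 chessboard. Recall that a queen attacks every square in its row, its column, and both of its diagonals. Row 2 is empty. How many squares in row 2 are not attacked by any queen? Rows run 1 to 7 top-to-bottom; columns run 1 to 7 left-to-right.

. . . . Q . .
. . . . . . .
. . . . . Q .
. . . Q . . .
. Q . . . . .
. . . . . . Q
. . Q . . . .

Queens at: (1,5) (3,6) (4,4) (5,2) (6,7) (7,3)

(1,5) attacks row 2 at column 5 and diagonals 4, 6.
(3,6) attacks row 2 at column 6 and diagonals 5, 7.
(4,4) attacks row 2 at column 4 and diagonals 2, 6.
(5,2) attacks row 2 at column 2 and diagonals 5.
(6,7) attacks row 2 at column 7 and diagonals 3.
(7,3) attacks row 2 at column 3.
Attacked columns: {2, 3, 4, 5, 6, 7}. Safe: {1}.

1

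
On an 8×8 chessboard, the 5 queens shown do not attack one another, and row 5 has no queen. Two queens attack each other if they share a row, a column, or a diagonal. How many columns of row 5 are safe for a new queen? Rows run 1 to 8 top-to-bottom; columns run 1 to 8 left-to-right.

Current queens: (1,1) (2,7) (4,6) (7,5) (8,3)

(1,1) attacks row 5 at column 1 and diagonals 5.
(2,7) attacks row 5 at column 7 and diagonals 4.
(4,6) attacks row 5 at column 6 and diagonals 5, 7.
(7,5) attacks row 5 at column 5 and diagonals 3, 7.
(8,3) attacks row 5 at column 3 and diagonals 6.
Attacked columns: {1, 3, 4, 5, 6, 7}. Safe: {2, 8}.

2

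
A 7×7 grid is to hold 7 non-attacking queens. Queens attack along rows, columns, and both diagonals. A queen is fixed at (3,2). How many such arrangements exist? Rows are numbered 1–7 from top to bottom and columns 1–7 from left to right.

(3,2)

Branch on row 1: col 1 → 1; col 3 → 2; col 5 → 2; col 6 → 1; col 7 → 0.
Sum: 1 + 2 + 2 + 1 + 0 = 6.

6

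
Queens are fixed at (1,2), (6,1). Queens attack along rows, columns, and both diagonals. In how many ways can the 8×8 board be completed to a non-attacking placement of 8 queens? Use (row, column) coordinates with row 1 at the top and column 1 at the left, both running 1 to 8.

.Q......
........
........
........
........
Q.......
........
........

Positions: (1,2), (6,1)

Branch on row 2: col 4 → 1; col 6 → 0; col 7 → 0; col 8 → 0.
Sum: 1 + 0 + 0 + 0 = 1.

1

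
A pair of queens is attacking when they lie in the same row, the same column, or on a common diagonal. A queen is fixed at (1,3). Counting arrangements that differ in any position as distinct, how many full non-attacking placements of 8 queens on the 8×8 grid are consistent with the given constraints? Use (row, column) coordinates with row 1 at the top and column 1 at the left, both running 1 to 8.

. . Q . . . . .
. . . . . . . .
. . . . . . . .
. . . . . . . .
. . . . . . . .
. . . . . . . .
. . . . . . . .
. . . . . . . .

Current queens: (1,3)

Branch on row 2: col 1 → 1; col 5 → 4; col 6 → 8; col 7 → 2; col 8 → 1.
Sum: 1 + 4 + 8 + 2 + 1 = 16.

16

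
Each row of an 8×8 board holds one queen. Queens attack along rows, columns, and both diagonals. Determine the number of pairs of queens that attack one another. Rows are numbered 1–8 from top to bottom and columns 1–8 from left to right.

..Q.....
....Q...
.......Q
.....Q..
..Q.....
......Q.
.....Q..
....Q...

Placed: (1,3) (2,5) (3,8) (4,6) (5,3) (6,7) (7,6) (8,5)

Same column: (1,3)–(5,3) (column 3); (2,5)–(8,5) (column 5); (4,6)–(7,6) (column 6).
Same diagonal: (1,3)–(4,6) (|1−4| = |3−6| = 3); (6,7)–(7,6) (|6−7| = |7−6| = 1); (6,7)–(8,5) (|6−8| = |7−5| = 2); (7,6)–(8,5) (|7−8| = |6−5| = 1).
Total attacking pairs: 7.

7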